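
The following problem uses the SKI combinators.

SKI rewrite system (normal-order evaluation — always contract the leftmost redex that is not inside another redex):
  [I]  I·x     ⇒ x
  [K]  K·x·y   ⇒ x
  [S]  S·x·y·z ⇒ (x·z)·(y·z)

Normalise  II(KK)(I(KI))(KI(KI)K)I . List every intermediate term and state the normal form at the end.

  start: II(KK)(I(KI))(KI(KI)K)I
  [1] I(KK)(I(KI))(KI(KI)K)I
  [2] KK(I(KI))(KI(KI)K)I
  [3] K(KI(KI)K)I
  [4] KI(KI)K
  [5] IK
  [6] K

Answer: normal form = K  (in 6 steps)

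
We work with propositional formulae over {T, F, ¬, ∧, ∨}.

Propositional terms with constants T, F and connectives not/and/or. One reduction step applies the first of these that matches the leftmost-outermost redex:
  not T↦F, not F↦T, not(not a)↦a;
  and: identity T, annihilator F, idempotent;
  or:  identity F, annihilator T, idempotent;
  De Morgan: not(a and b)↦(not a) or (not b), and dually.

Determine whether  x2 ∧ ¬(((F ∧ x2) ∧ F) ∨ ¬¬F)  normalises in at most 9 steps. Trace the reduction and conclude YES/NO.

Answer: NO — after 9 steps the term is x2 ∧ T, not yet normal

Reduction:
  start: x2 ∧ ¬(((F ∧ x2) ∧ F) ∨ ¬¬F)
  [1] x2 ∧ (¬((F ∧ x2) ∧ F) ∧ ¬¬¬F)
  [2] x2 ∧ ((¬(F ∧ x2) ∨ ¬F) ∧ ¬¬¬F)
  [3] x2 ∧ (((¬F ∨ ¬x2) ∨ ¬F) ∧ ¬¬¬F)
  [4] x2 ∧ (((T ∨ ¬x2) ∨ ¬F) ∧ ¬¬¬F)
  [5] x2 ∧ ((T ∨ ¬F) ∧ ¬¬¬F)
  [6] x2 ∧ (T ∧ ¬¬¬F)
  [7] x2 ∧ ¬¬¬F
  [8] x2 ∧ ¬F
  [9] x2 ∧ T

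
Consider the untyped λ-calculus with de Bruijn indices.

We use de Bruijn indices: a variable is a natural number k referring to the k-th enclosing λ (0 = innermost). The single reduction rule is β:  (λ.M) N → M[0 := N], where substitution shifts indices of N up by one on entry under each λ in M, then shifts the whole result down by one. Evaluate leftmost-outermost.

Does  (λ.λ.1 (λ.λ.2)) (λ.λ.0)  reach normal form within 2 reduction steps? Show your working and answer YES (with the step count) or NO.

Answer: YES — reaches normal form λ.λ.0 in 2 ≤ 2 steps

Working:
  start: (λ.λ.1 (λ.λ.2)) (λ.λ.0)
  step 1: λ.(λ.λ.0) (λ.λ.2)
  step 2: λ.λ.0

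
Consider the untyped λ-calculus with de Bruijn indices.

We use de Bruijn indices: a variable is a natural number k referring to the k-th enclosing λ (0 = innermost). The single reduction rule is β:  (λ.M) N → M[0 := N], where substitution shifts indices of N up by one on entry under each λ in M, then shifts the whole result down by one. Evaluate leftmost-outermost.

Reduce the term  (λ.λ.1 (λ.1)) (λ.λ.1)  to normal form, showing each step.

Answer: normal form = λ.λ.λ.2  (in 2 steps)

Derivation:
  start: (λ.λ.1 (λ.1)) (λ.λ.1)
  step 1: λ.(λ.λ.1) (λ.1)
  step 2: λ.λ.λ.2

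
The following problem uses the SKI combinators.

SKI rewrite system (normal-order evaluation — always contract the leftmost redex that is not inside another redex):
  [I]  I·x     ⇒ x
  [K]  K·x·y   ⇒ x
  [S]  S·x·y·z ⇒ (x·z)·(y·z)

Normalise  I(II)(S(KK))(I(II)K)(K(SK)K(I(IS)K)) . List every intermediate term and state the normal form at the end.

  start: I(II)(S(KK))(I(II)K)(K(SK)K(I(IS)K))
  →1  II(S(KK))(I(II)K)(K(SK)K(I(IS)K))
  →2  I(S(KK))(I(II)K)(K(SK)K(I(IS)K))
  →3  S(KK)(I(II)K)(K(SK)K(I(IS)K))
  →4  KK(K(SK)K(I(IS)K))(I(II)K(K(SK)K(I(IS)K)))
  →5  K(I(II)K(K(SK)K(I(IS)K)))
  →6  K(IIK(K(SK)K(I(IS)K)))
  →7  K(IK(K(SK)K(I(IS)K)))
  →8  K(K(K(SK)K(I(IS)K)))
  →9  K(K(SK(I(IS)K)))
  →10  K(K(SK(ISK)))
  →11  K(K(SK(SK)))

Answer: normal form = K(K(SK(SK)))  (in 11 steps)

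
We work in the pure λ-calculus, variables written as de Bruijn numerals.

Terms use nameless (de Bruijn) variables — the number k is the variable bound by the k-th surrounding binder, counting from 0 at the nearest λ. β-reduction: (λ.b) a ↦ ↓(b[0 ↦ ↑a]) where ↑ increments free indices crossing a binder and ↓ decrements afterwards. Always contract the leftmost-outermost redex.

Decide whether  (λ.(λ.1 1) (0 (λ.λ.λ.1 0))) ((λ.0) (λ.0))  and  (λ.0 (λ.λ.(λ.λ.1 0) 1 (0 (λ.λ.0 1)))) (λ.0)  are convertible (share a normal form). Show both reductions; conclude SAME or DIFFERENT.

Answer: DIFFERENT — A ⇓ λ.0, B ⇓ λ.λ.1 (0 (λ.λ.0 1))

Reduction:
Term A:
  start: (λ.(λ.1 1) (0 (λ.λ.λ.1 0))) ((λ.0) (λ.0))
  [1] (λ.(λ.0) (λ.0) ((λ.0) (λ.0))) ((λ.0) (λ.0) (λ.λ.λ.1 0))
  [2] (λ.0) (λ.0) ((λ.0) (λ.0))
  [3] (λ.0) ((λ.0) (λ.0))
  [4] (λ.0) (λ.0)
  [5] λ.0

Term B:
  start: (λ.0 (λ.λ.(λ.λ.1 0) 1 (0 (λ.λ.0 1)))) (λ.0)
  [1] (λ.0) (λ.λ.(λ.λ.1 0) 1 (0 (λ.λ.0 1)))
  [2] λ.λ.(λ.λ.1 0) 1 (0 (λ.λ.0 1))
  [3] λ.λ.(λ.2 0) (0 (λ.λ.0 1))
  [4] λ.λ.1 (0 (λ.λ.0 1))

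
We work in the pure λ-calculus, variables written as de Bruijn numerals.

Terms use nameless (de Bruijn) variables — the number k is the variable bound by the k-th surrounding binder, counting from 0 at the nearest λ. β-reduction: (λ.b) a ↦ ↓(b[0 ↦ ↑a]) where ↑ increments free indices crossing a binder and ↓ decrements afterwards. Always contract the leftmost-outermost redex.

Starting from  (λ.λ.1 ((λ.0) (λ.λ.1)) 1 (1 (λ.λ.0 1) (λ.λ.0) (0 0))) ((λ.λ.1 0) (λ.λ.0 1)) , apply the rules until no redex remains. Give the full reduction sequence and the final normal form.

  start: (λ.λ.1 ((λ.0) (λ.λ.1)) 1 (1 (λ.λ.0 1) (λ.λ.0) (0 0))) ((λ.λ.1 0) (λ.λ.0 1))
  →1  λ.(λ.λ.1 0) (λ.λ.0 1) ((λ.0) (λ.λ.1)) ((λ.λ.1 0) (λ.λ.0 1)) ((λ.λ.1 0) (λ.λ.0 1) (λ.λ.0 1) (λ.λ.0) (0 0))
  →2  λ.(λ.(λ.λ.0 1) 0) ((λ.0) (λ.λ.1)) ((λ.λ.1 0) (λ.λ.0 1)) ((λ.λ.1 0) (λ.λ.0 1) (λ.λ.0 1) (λ.λ.0) (0 0))
  →3  λ.(λ.λ.0 1) ((λ.0) (λ.λ.1)) ((λ.λ.1 0) (λ.λ.0 1)) ((λ.λ.1 0) (λ.λ.0 1) (λ.λ.0 1) (λ.λ.0) (0 0))
  →4  λ.(λ.0 ((λ.0) (λ.λ.1))) ((λ.λ.1 0) (λ.λ.0 1)) ((λ.λ.1 0) (λ.λ.0 1) (λ.λ.0 1) (λ.λ.0) (0 0))
  →5  λ.(λ.λ.1 0) (λ.λ.0 1) ((λ.0) (λ.λ.1)) ((λ.λ.1 0) (λ.λ.0 1) (λ.λ.0 1) (λ.λ.0) (0 0))
  →6  λ.(λ.(λ.λ.0 1) 0) ((λ.0) (λ.λ.1)) ((λ.λ.1 0) (λ.λ.0 1) (λ.λ.0 1) (λ.λ.0) (0 0))
  →7  λ.(λ.λ.0 1) ((λ.0) (λ.λ.1)) ((λ.λ.1 0) (λ.λ.0 1) (λ.λ.0 1) (λ.λ.0) (0 0))
  →8  λ.(λ.0 ((λ.0) (λ.λ.1))) ((λ.λ.1 0) (λ.λ.0 1) (λ.λ.0 1) (λ.λ.0) (0 0))
  →9  λ.(λ.λ.1 0) (λ.λ.0 1) (λ.λ.0 1) (λ.λ.0) (0 0) ((λ.0) (λ.λ.1))
  →10  λ.(λ.(λ.λ.0 1) 0) (λ.λ.0 1) (λ.λ.0) (0 0) ((λ.0) (λ.λ.1))
  →11  λ.(λ.λ.0 1) (λ.λ.0 1) (λ.λ.0) (0 0) ((λ.0) (λ.λ.1))
  →12  λ.(λ.0 (λ.λ.0 1)) (λ.λ.0) (0 0) ((λ.0) (λ.λ.1))
  →13  λ.(λ.λ.0) (λ.λ.0 1) (0 0) ((λ.0) (λ.λ.1))
  →14  λ.(λ.0) (0 0) ((λ.0) (λ.λ.1))
  →15  λ.0 0 ((λ.0) (λ.λ.1))
  →16  λ.0 0 (λ.λ.1)

Answer: normal form = λ.0 0 (λ.λ.1)  (in 16 steps)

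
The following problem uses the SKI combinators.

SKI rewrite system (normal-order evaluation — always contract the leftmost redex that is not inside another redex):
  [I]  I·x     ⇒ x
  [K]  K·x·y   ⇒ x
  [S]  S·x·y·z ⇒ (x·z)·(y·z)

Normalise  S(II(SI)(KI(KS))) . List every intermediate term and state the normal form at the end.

Answer: normal form = S(SII)  (in 3 steps)

Reduction:
  start: S(II(SI)(KI(KS)))
  [1] S(I(SI)(KI(KS)))
  [2] S(SI(KI(KS)))
  [3] S(SII)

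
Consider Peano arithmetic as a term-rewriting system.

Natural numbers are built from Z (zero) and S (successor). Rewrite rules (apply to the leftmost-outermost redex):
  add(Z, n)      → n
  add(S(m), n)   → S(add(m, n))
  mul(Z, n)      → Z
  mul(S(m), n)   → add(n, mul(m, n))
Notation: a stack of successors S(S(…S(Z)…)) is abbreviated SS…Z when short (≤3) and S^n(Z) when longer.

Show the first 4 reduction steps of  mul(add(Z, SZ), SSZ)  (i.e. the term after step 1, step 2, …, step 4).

Answer: after 4 steps: S(S(add(Z, mul(Z, SSZ))))

Working:
  start: mul(add(Z, SZ), SSZ)
  [1] mul(SZ, SSZ)
  [2] add(SSZ, mul(Z, SSZ))
  [3] S(add(SZ, mul(Z, SSZ)))
  [4] S(S(add(Z, mul(Z, SSZ))))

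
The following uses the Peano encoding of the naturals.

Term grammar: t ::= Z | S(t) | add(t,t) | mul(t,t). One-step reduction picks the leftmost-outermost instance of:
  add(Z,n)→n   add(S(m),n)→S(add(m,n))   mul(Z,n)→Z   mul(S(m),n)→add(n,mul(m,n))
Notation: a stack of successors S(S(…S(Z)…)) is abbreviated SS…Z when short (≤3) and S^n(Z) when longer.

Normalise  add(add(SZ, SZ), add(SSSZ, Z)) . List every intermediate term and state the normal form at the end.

Answer: normal form = S^5(Z)  (in 9 steps)

Reduction:
  start: add(add(SZ, SZ), add(SSSZ, Z))
  step 1: add(S(add(Z, SZ)), add(SSSZ, Z))
  step 2: S(add(add(Z, SZ), add(SSSZ, Z)))
  step 3: S(add(SZ, add(SSSZ, Z)))
  step 4: S(S(add(Z, add(SSSZ, Z))))
  step 5: S(S(add(SSSZ, Z)))
  step 6: S(S(S(add(SSZ, Z))))
  step 7: S(S(S(S(add(SZ, Z)))))
  step 8: S(S(S(S(S(add(Z, Z))))))
  step 9: S^5(Z)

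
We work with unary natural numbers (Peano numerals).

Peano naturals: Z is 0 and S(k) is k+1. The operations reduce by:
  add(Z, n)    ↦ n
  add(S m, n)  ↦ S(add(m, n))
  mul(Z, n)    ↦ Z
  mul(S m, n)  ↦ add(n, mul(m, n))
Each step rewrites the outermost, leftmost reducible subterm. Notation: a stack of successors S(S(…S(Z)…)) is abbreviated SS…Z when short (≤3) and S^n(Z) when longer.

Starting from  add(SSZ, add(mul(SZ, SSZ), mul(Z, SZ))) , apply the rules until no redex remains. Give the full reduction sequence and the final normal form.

Answer: normal form = S^4(Z)  (in 12 steps)

Working:
  start: add(SSZ, add(mul(SZ, SSZ), mul(Z, SZ)))
  step 1: S(add(SZ, add(mul(SZ, SSZ), mul(Z, SZ))))
  step 2: S(S(add(Z, add(mul(SZ, SSZ), mul(Z, SZ)))))
  step 3: S(S(add(mul(SZ, SSZ), mul(Z, SZ))))
  step 4: S(S(add(add(SSZ, mul(Z, SSZ)), mul(Z, SZ))))
  step 5: S(S(add(S(add(SZ, mul(Z, SSZ))), mul(Z, SZ))))
  step 6: S(S(S(add(add(SZ, mul(Z, SSZ)), mul(Z, SZ)))))
  step 7: S(S(S(add(S(add(Z, mul(Z, SSZ))), mul(Z, SZ)))))
  step 8: S(S(S(S(add(add(Z, mul(Z, SSZ)), mul(Z, SZ))))))
  step 9: S(S(S(S(add(mul(Z, SSZ), mul(Z, SZ))))))
  step 10: S(S(S(S(add(Z, mul(Z, SZ))))))
  step 11: S(S(S(S(mul(Z, SZ)))))
  step 12: S^4(Z)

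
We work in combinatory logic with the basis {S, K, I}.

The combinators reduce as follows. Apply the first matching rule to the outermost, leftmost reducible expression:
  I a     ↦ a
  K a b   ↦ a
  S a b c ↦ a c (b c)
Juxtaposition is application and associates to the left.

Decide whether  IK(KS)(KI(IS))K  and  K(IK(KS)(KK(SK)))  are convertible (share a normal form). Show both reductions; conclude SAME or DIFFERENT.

Term A:
  start: IK(KS)(KI(IS))K
  →1  K(KS)(KI(IS))K
  →2  KSK
  →3  S

Term B:
  start: K(IK(KS)(KK(SK)))
  →1  K(K(KS)(KK(SK)))
  →2  K(KS)

Answer: DIFFERENT — A ⇓ S, B ⇓ K(KS)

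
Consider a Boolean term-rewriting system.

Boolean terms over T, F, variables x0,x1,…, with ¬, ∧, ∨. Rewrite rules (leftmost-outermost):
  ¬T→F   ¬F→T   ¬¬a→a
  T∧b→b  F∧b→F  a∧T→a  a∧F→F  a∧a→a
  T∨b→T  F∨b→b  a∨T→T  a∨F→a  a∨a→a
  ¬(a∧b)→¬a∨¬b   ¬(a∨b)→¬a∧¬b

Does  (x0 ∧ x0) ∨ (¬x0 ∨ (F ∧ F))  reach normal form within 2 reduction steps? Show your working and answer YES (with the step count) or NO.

  start: (x0 ∧ x0) ∨ (¬x0 ∨ (F ∧ F))
  [1] x0 ∨ (¬x0 ∨ (F ∧ F))
  [2] x0 ∨ (¬x0 ∨ F)

Answer: NO — after 2 steps the term is x0 ∨ (¬x0 ∨ F), not yet normal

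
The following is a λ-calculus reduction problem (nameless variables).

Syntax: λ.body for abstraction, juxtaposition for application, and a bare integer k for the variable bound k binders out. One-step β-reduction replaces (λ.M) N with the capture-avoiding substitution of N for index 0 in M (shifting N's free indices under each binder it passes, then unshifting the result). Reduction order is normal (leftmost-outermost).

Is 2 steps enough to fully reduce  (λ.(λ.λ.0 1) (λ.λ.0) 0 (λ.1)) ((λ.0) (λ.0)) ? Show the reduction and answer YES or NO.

  start: (λ.(λ.λ.0 1) (λ.λ.0) 0 (λ.1)) ((λ.0) (λ.0))
  [1] (λ.λ.0 1) (λ.λ.0) ((λ.0) (λ.0)) (λ.(λ.0) (λ.0))
  [2] (λ.0 (λ.λ.0)) ((λ.0) (λ.0)) (λ.(λ.0) (λ.0))

Answer: NO — after 2 steps the term is (λ.0 (λ.λ.0)) ((λ.0) (λ.0)) (λ.(λ.0) (λ.0)), not yet normal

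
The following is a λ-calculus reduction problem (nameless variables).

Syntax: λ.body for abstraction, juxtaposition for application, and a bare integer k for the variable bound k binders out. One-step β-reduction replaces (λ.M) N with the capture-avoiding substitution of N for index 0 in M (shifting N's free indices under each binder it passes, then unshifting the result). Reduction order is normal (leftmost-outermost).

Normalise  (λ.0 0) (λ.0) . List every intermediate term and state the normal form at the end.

Answer: normal form = λ.0  (in 2 steps)

Working:
  start: (λ.0 0) (λ.0)
  [1] (λ.0) (λ.0)
  [2] λ.0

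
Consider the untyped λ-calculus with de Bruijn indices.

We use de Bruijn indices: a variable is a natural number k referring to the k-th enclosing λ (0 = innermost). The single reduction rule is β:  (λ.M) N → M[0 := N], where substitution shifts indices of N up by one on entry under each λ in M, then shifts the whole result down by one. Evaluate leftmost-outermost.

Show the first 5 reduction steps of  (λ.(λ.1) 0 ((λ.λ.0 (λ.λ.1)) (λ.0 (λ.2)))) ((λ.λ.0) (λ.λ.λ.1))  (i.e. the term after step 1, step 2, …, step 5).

Answer: after 5 steps: λ.0 (λ.λ.1)

Working:
  start: (λ.(λ.1) 0 ((λ.λ.0 (λ.λ.1)) (λ.0 (λ.2)))) ((λ.λ.0) (λ.λ.λ.1))
  step 1: (λ.(λ.λ.0) (λ.λ.λ.1)) ((λ.λ.0) (λ.λ.λ.1)) ((λ.λ.0 (λ.λ.1)) (λ.0 (λ.(λ.λ.0) (λ.λ.λ.1))))
  step 2: (λ.λ.0) (λ.λ.λ.1) ((λ.λ.0 (λ.λ.1)) (λ.0 (λ.(λ.λ.0) (λ.λ.λ.1))))
  step 3: (λ.0) ((λ.λ.0 (λ.λ.1)) (λ.0 (λ.(λ.λ.0) (λ.λ.λ.1))))
  step 4: (λ.λ.0 (λ.λ.1)) (λ.0 (λ.(λ.λ.0) (λ.λ.λ.1)))
  step 5: λ.0 (λ.λ.1)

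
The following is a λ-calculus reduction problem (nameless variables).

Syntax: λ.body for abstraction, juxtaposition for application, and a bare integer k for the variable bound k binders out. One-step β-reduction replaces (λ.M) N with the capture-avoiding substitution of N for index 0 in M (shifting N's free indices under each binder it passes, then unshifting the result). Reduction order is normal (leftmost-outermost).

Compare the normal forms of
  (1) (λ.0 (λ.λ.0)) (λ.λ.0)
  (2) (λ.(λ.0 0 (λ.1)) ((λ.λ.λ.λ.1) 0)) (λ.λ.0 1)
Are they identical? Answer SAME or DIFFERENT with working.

Term A:
  start: (λ.0 (λ.λ.0)) (λ.λ.0)
  [1] (λ.λ.0) (λ.λ.0)
  [2] λ.0

Term B:
  start: (λ.(λ.0 0 (λ.1)) ((λ.λ.λ.λ.1) 0)) (λ.λ.0 1)
  [1] (λ.0 0 (λ.1)) ((λ.λ.λ.λ.1) (λ.λ.0 1))
  [2] (λ.λ.λ.λ.1) (λ.λ.0 1) ((λ.λ.λ.λ.1) (λ.λ.0 1)) (λ.(λ.λ.λ.λ.1) (λ.λ.0 1))
  [3] (λ.λ.λ.1) ((λ.λ.λ.λ.1) (λ.λ.0 1)) (λ.(λ.λ.λ.λ.1) (λ.λ.0 1))
  [4] (λ.λ.1) (λ.(λ.λ.λ.λ.1) (λ.λ.0 1))
  [5] λ.λ.(λ.λ.λ.λ.1) (λ.λ.0 1)
  [6] λ.λ.λ.λ.λ.1

Answer: DIFFERENT — A ⇓ λ.0, B ⇓ λ.λ.λ.λ.λ.1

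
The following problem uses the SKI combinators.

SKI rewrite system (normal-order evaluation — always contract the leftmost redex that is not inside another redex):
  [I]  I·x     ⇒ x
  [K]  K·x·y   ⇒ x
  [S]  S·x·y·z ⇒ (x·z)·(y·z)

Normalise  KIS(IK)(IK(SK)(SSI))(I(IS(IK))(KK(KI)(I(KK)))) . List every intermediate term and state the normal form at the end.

Answer: normal form = SK  (in 6 steps)

Reduction:
  start: KIS(IK)(IK(SK)(SSI))(I(IS(IK))(KK(KI)(I(KK))))
  step 1: I(IK)(IK(SK)(SSI))(I(IS(IK))(KK(KI)(I(KK))))
  step 2: IK(IK(SK)(SSI))(I(IS(IK))(KK(KI)(I(KK))))
  step 3: K(IK(SK)(SSI))(I(IS(IK))(KK(KI)(I(KK))))
  step 4: IK(SK)(SSI)
  step 5: K(SK)(SSI)
  step 6: SK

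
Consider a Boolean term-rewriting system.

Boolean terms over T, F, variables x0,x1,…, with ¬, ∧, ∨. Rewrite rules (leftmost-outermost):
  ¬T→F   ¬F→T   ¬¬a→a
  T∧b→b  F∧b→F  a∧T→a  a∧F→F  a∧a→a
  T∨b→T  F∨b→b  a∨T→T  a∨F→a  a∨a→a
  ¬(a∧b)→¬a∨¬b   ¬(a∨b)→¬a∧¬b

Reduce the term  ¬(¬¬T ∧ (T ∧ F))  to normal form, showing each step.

Answer: normal form = T  (in 8 steps)

Working:
  start: ¬(¬¬T ∧ (T ∧ F))
  [1] ¬¬¬T ∨ ¬(T ∧ F)
  [2] ¬T ∨ ¬(T ∧ F)
  [3] F ∨ ¬(T ∧ F)
  [4] ¬(T ∧ F)
  [5] ¬T ∨ ¬F
  [6] F ∨ ¬F
  [7] ¬F
  [8] T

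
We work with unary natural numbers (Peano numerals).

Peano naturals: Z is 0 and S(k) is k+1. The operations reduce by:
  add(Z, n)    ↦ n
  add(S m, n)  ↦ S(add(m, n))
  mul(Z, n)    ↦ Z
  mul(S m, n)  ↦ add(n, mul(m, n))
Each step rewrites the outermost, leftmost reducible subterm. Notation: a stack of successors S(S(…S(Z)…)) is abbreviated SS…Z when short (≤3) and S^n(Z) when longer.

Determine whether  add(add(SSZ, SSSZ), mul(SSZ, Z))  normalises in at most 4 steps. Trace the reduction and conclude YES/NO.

  start: add(add(SSZ, SSSZ), mul(SSZ, Z))
  step 1: add(S(add(SZ, SSSZ)), mul(SSZ, Z))
  step 2: S(add(add(SZ, SSSZ), mul(SSZ, Z)))
  step 3: S(add(S(add(Z, SSSZ)), mul(SSZ, Z)))
  step 4: S(S(add(add(Z, SSSZ), mul(SSZ, Z))))

Answer: NO — after 4 steps the term is S(S(add(add(Z, SSSZ), mul(SSZ, Z)))), not yet normal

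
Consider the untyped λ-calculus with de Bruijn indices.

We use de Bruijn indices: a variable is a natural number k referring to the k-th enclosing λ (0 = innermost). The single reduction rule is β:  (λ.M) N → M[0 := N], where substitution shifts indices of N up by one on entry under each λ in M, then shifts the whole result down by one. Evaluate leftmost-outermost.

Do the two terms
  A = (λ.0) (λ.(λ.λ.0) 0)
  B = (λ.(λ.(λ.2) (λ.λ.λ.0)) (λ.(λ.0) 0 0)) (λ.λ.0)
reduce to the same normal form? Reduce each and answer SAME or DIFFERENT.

Answer: SAME — A ⇓ λ.λ.0, B ⇓ λ.λ.0

Derivation:
Term A:
  start: (λ.0) (λ.(λ.λ.0) 0)
  [1] λ.(λ.λ.0) 0
  [2] λ.λ.0

Term B:
  start: (λ.(λ.(λ.2) (λ.λ.λ.0)) (λ.(λ.0) 0 0)) (λ.λ.0)
  [1] (λ.(λ.λ.λ.0) (λ.λ.λ.0)) (λ.(λ.0) 0 0)
  [2] (λ.λ.λ.0) (λ.λ.λ.0)
  [3] λ.λ.0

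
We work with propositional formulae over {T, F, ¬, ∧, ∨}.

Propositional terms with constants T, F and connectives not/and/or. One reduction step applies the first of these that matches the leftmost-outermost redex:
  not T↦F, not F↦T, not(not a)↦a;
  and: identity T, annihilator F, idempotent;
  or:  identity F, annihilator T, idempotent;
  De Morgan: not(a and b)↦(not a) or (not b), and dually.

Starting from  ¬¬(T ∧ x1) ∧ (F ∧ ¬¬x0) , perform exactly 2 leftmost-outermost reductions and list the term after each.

  start: ¬¬(T ∧ x1) ∧ (F ∧ ¬¬x0)
  [1] (T ∧ x1) ∧ (F ∧ ¬¬x0)
  [2] x1 ∧ (F ∧ ¬¬x0)

Answer: after 2 steps: x1 ∧ (F ∧ ¬¬x0)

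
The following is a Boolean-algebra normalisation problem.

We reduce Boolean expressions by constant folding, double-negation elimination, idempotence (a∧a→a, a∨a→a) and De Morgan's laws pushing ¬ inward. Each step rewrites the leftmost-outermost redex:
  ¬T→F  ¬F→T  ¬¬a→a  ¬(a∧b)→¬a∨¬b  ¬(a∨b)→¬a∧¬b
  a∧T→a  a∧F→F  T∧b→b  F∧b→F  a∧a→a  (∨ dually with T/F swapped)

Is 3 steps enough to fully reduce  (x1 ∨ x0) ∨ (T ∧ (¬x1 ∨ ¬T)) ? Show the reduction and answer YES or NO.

  start: (x1 ∨ x0) ∨ (T ∧ (¬x1 ∨ ¬T))
  step 1: (x1 ∨ x0) ∨ (¬x1 ∨ ¬T)
  step 2: (x1 ∨ x0) ∨ (¬x1 ∨ F)
  step 3: (x1 ∨ x0) ∨ ¬x1

Answer: YES — reaches normal form (x1 ∨ x0) ∨ ¬x1 in 3 ≤ 3 steps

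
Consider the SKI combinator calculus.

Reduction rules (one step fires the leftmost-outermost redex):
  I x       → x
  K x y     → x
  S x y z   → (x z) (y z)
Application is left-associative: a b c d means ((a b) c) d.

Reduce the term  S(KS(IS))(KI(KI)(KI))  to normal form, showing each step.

Answer: normal form = SS(KI)  (in 3 steps)

Working:
  start: S(KS(IS))(KI(KI)(KI))
  →1  SS(KI(KI)(KI))
  →2  SS(I(KI))
  →3  SS(KI)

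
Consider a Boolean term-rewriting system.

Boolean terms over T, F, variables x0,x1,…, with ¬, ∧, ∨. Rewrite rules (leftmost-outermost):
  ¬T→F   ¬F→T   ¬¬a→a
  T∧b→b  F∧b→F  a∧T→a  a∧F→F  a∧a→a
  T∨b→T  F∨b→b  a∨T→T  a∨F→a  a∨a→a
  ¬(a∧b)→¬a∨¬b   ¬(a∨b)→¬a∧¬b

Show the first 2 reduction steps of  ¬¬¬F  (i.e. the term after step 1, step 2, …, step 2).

Answer: after 2 steps: T

Derivation:
  start: ¬¬¬F
  step 1: ¬F
  step 2: T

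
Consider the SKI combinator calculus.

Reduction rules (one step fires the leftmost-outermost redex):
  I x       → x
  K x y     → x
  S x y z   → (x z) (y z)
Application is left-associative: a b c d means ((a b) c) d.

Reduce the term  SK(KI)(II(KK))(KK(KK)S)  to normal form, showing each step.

  start: SK(KI)(II(KK))(KK(KK)S)
  [1] K(II(KK))(KI(II(KK)))(KK(KK)S)
  [2] II(KK)(KK(KK)S)
  [3] I(KK)(KK(KK)S)
  [4] KK(KK(KK)S)
  [5] K

Answer: normal form = K  (in 5 steps)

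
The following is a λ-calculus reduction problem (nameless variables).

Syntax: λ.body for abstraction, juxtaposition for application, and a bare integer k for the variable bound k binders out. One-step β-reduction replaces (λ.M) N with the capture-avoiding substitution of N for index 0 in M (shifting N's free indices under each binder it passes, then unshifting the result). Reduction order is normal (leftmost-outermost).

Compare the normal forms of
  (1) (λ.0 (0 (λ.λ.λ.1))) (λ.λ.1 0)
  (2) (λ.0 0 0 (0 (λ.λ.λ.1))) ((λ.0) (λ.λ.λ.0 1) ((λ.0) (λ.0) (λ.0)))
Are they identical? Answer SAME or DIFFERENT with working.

Term A:
  start: (λ.0 (0 (λ.λ.λ.1))) (λ.λ.1 0)
  →1  (λ.λ.1 0) ((λ.λ.1 0) (λ.λ.λ.1))
  →2  λ.(λ.λ.1 0) (λ.λ.λ.1) 0
  →3  λ.(λ.(λ.λ.λ.1) 0) 0
  →4  λ.(λ.λ.λ.1) 0
  →5  λ.λ.λ.1

Term B:
  start: (λ.0 0 0 (0 (λ.λ.λ.1))) ((λ.0) (λ.λ.λ.0 1) ((λ.0) (λ.0) (λ.0)))
  →1  (λ.0) (λ.λ.λ.0 1) ((λ.0) (λ.0) (λ.0)) ((λ.0) (λ.λ.λ.0 1) ((λ.0) (λ.0) (λ.0))) ((λ.0) (λ.λ.λ.0 1) ((λ.0) (λ.0) (λ.0))) ((λ.0) (λ.λ.λ.0 1) ((λ.0) (λ.0) (λ.0)) (λ.λ.λ.1))
  →2  (λ.λ.λ.0 1) ((λ.0) (λ.0) (λ.0)) ((λ.0) (λ.λ.λ.0 1) ((λ.0) (λ.0) (λ.0))) ((λ.0) (λ.λ.λ.0 1) ((λ.0) (λ.0) (λ.0))) ((λ.0) (λ.λ.λ.0 1) ((λ.0) (λ.0) (λ.0)) (λ.λ.λ.1))
  →3  (λ.λ.0 1) ((λ.0) (λ.λ.λ.0 1) ((λ.0) (λ.0) (λ.0))) ((λ.0) (λ.λ.λ.0 1) ((λ.0) (λ.0) (λ.0))) ((λ.0) (λ.λ.λ.0 1) ((λ.0) (λ.0) (λ.0)) (λ.λ.λ.1))
  →4  (λ.0 ((λ.0) (λ.λ.λ.0 1) ((λ.0) (λ.0) (λ.0)))) ((λ.0) (λ.λ.λ.0 1) ((λ.0) (λ.0) (λ.0))) ((λ.0) (λ.λ.λ.0 1) ((λ.0) (λ.0) (λ.0)) (λ.λ.λ.1))
  →5  (λ.0) (λ.λ.λ.0 1) ((λ.0) (λ.0) (λ.0)) ((λ.0) (λ.λ.λ.0 1) ((λ.0) (λ.0) (λ.0))) ((λ.0) (λ.λ.λ.0 1) ((λ.0) (λ.0) (λ.0)) (λ.λ.λ.1))
  →6  (λ.λ.λ.0 1) ((λ.0) (λ.0) (λ.0)) ((λ.0) (λ.λ.λ.0 1) ((λ.0) (λ.0) (λ.0))) ((λ.0) (λ.λ.λ.0 1) ((λ.0) (λ.0) (λ.0)) (λ.λ.λ.1))
  →7  (λ.λ.0 1) ((λ.0) (λ.λ.λ.0 1) ((λ.0) (λ.0) (λ.0))) ((λ.0) (λ.λ.λ.0 1) ((λ.0) (λ.0) (λ.0)) (λ.λ.λ.1))
  →8  (λ.0 ((λ.0) (λ.λ.λ.0 1) ((λ.0) (λ.0) (λ.0)))) ((λ.0) (λ.λ.λ.0 1) ((λ.0) (λ.0) (λ.0)) (λ.λ.λ.1))
  →9  (λ.0) (λ.λ.λ.0 1) ((λ.0) (λ.0) (λ.0)) (λ.λ.λ.1) ((λ.0) (λ.λ.λ.0 1) ((λ.0) (λ.0) (λ.0)))
  →10  (λ.λ.λ.0 1) ((λ.0) (λ.0) (λ.0)) (λ.λ.λ.1) ((λ.0) (λ.λ.λ.0 1) ((λ.0) (λ.0) (λ.0)))
  →11  (λ.λ.0 1) (λ.λ.λ.1) ((λ.0) (λ.λ.λ.0 1) ((λ.0) (λ.0) (λ.0)))
  →12  (λ.0 (λ.λ.λ.1)) ((λ.0) (λ.λ.λ.0 1) ((λ.0) (λ.0) (λ.0)))
  →13  (λ.0) (λ.λ.λ.0 1) ((λ.0) (λ.0) (λ.0)) (λ.λ.λ.1)
  →14  (λ.λ.λ.0 1) ((λ.0) (λ.0) (λ.0)) (λ.λ.λ.1)
  →15  (λ.λ.0 1) (λ.λ.λ.1)
  →16  λ.0 (λ.λ.λ.1)

Answer: DIFFERENT — A ⇓ λ.λ.λ.1, B ⇓ λ.0 (λ.λ.λ.1)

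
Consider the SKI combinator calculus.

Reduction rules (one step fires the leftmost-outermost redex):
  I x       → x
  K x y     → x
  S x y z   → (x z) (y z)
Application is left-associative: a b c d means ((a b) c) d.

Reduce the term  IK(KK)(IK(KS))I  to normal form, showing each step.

  start: IK(KK)(IK(KS))I
  step 1: K(KK)(IK(KS))I
  step 2: KKI
  step 3: K

Answer: normal form = K  (in 3 steps)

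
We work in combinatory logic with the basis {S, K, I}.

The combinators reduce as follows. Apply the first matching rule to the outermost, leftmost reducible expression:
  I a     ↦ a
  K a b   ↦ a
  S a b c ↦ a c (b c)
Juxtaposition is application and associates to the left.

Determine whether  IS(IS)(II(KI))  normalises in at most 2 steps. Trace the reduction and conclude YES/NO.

Answer: NO — after 2 steps the term is SS(II(KI)), not yet normal

Reduction:
  start: IS(IS)(II(KI))
  [1] S(IS)(II(KI))
  [2] SS(II(KI))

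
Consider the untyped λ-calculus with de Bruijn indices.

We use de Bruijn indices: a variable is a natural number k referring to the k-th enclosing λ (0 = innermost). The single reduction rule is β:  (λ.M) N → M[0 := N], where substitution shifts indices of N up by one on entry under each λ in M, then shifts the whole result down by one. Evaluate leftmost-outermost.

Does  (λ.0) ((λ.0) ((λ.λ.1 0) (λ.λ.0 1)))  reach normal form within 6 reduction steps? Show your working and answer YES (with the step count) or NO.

  start: (λ.0) ((λ.0) ((λ.λ.1 0) (λ.λ.0 1)))
  →1  (λ.0) ((λ.λ.1 0) (λ.λ.0 1))
  →2  (λ.λ.1 0) (λ.λ.0 1)
  →3  λ.(λ.λ.0 1) 0
  →4  λ.λ.0 1

Answer: YES — reaches normal form λ.λ.0 1 in 4 ≤ 6 steps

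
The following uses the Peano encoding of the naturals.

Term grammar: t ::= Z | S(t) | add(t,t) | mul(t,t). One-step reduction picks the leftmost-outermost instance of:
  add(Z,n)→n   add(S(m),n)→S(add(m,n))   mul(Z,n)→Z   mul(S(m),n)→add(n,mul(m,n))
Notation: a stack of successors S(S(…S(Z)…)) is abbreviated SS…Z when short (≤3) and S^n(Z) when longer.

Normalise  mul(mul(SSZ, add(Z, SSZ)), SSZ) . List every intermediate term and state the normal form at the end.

Answer: normal form = S^8(Z)  (in 28 steps)

Working:
  start: mul(mul(SSZ, add(Z, SSZ)), SSZ)
  →1  mul(add(add(Z, SSZ), mul(SZ, add(Z, SSZ))), SSZ)
  →2  mul(add(SSZ, mul(SZ, add(Z, SSZ))), SSZ)
  →3  mul(S(add(SZ, mul(SZ, add(Z, SSZ)))), SSZ)
  →4  add(SSZ, mul(add(SZ, mul(SZ, add(Z, SSZ))), SSZ))
  →5  S(add(SZ, mul(add(SZ, mul(SZ, add(Z, SSZ))), SSZ)))
  →6  S(S(add(Z, mul(add(SZ, mul(SZ, add(Z, SSZ))), SSZ))))
  →7  S(S(mul(add(SZ, mul(SZ, add(Z, SSZ))), SSZ)))
  →8  S(S(mul(S(add(Z, mul(SZ, add(Z, SSZ)))), SSZ)))
  →9  S(S(add(SSZ, mul(add(Z, mul(SZ, add(Z, SSZ))), SSZ))))
  →10  S(S(S(add(SZ, mul(add(Z, mul(SZ, add(Z, SSZ))), SSZ)))))
  →11  S(S(S(S(add(Z, mul(add(Z, mul(SZ, add(Z, SSZ))), SSZ))))))
  →12  S(S(S(S(mul(add(Z, mul(SZ, add(Z, SSZ))), SSZ)))))
  →13  S(S(S(S(mul(mul(SZ, add(Z, SSZ)), SSZ)))))
  →14  S(S(S(S(mul(add(add(Z, SSZ), mul(Z, add(Z, SSZ))), SSZ)))))
  →15  S(S(S(S(mul(add(SSZ, mul(Z, add(Z, SSZ))), SSZ)))))
  →16  S(S(S(S(mul(S(add(SZ, mul(Z, add(Z, SSZ)))), SSZ)))))
  →17  S(S(S(S(add(SSZ, mul(add(SZ, mul(Z, add(Z, SSZ))), SSZ))))))
  →18  S(S(S(S(S(add(SZ, mul(add(SZ, mul(Z, add(Z, SSZ))), SSZ)))))))
  →19  S(S(S(S(S(S(add(Z, mul(add(SZ, mul(Z, add(Z, SSZ))), SSZ))))))))
  →20  S(S(S(S(S(S(mul(add(SZ, mul(Z, add(Z, SSZ))), SSZ)))))))
  →21  S(S(S(S(S(S(mul(S(add(Z, mul(Z, add(Z, SSZ)))), SSZ)))))))
  →22  S(S(S(S(S(S(add(SSZ, mul(add(Z, mul(Z, add(Z, SSZ))), SSZ))))))))
  →23  S(S(S(S(S(S(S(add(SZ, mul(add(Z, mul(Z, add(Z, SSZ))), SSZ)))))))))
  →24  S(S(S(S(S(S(S(S(add(Z, mul(add(Z, mul(Z, add(Z, SSZ))), SSZ))))))))))
  →25  S(S(S(S(S(S(S(S(mul(add(Z, mul(Z, add(Z, SSZ))), SSZ)))))))))
  →26  S(S(S(S(S(S(S(S(mul(mul(Z, add(Z, SSZ)), SSZ)))))))))
  →27  S(S(S(S(S(S(S(S(mul(Z, SSZ)))))))))
  →28  S^8(Z)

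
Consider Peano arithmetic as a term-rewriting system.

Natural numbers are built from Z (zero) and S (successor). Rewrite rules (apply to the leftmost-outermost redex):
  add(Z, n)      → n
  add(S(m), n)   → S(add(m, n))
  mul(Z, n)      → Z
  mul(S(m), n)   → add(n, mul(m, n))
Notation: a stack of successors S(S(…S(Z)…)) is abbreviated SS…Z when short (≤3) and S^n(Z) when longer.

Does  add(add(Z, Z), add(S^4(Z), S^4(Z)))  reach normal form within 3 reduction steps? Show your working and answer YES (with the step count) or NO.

Answer: NO — after 3 steps the term is S(add(SSSZ, S^4(Z))), not yet normal

Reduction:
  start: add(add(Z, Z), add(S^4(Z), S^4(Z)))
  step 1: add(Z, add(S^4(Z), S^4(Z)))
  step 2: add(S^4(Z), S^4(Z))
  step 3: S(add(SSSZ, S^4(Z)))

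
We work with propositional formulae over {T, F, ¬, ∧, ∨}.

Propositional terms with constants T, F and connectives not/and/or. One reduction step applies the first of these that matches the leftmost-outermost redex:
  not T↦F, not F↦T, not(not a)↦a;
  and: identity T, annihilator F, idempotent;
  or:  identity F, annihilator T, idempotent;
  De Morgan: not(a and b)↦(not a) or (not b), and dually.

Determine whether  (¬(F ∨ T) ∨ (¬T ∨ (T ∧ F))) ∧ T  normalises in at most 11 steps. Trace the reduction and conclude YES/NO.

  start: (¬(F ∨ T) ∨ (¬T ∨ (T ∧ F))) ∧ T
  step 1: ¬(F ∨ T) ∨ (¬T ∨ (T ∧ F))
  step 2: (¬F ∧ ¬T) ∨ (¬T ∨ (T ∧ F))
  step 3: (T ∧ ¬T) ∨ (¬T ∨ (T ∧ F))
  step 4: ¬T ∨ (¬T ∨ (T ∧ F))
  step 5: F ∨ (¬T ∨ (T ∧ F))
  step 6: ¬T ∨ (T ∧ F)
  step 7: F ∨ (T ∧ F)
  step 8: T ∧ F
  step 9: F

Answer: YES — reaches normal form F in 9 ≤ 11 steps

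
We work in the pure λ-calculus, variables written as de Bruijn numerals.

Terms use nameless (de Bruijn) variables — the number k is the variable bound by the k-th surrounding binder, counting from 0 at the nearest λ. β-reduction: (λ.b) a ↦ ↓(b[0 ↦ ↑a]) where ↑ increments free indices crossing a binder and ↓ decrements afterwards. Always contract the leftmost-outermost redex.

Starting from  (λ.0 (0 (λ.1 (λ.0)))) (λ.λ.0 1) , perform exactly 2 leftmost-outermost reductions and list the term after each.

  start: (λ.0 (0 (λ.1 (λ.0)))) (λ.λ.0 1)
  [1] (λ.λ.0 1) ((λ.λ.0 1) (λ.(λ.λ.0 1) (λ.0)))
  [2] λ.0 ((λ.λ.0 1) (λ.(λ.λ.0 1) (λ.0)))

Answer: after 2 steps: λ.0 ((λ.λ.0 1) (λ.(λ.λ.0 1) (λ.0)))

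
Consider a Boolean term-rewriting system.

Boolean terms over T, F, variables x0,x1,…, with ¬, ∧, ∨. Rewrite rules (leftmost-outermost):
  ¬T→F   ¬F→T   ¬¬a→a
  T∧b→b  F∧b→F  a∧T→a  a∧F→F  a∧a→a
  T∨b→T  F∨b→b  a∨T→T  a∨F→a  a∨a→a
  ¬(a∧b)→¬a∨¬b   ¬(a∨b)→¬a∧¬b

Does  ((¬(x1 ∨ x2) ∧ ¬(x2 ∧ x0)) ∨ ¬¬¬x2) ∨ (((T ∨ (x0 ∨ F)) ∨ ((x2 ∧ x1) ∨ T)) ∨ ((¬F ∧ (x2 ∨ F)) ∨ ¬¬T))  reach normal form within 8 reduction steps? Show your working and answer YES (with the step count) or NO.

  start: ((¬(x1 ∨ x2) ∧ ¬(x2 ∧ x0)) ∨ ¬¬¬x2) ∨ (((T ∨ (x0 ∨ F)) ∨ ((x2 ∧ x1) ∨ T)) ∨ ((¬F ∧ (x2 ∨ F)) ∨ ¬¬T))
  [1] (((¬x1 ∧ ¬x2) ∧ ¬(x2 ∧ x0)) ∨ ¬¬¬x2) ∨ (((T ∨ (x0 ∨ F)) ∨ ((x2 ∧ x1) ∨ T)) ∨ ((¬F ∧ (x2 ∨ F)) ∨ ¬¬T))
  [2] (((¬x1 ∧ ¬x2) ∧ (¬x2 ∨ ¬x0)) ∨ ¬¬¬x2) ∨ (((T ∨ (x0 ∨ F)) ∨ ((x2 ∧ x1) ∨ T)) ∨ ((¬F ∧ (x2 ∨ F)) ∨ ¬¬T))
  [3] (((¬x1 ∧ ¬x2) ∧ (¬x2 ∨ ¬x0)) ∨ ¬x2) ∨ (((T ∨ (x0 ∨ F)) ∨ ((x2 ∧ x1) ∨ T)) ∨ ((¬F ∧ (x2 ∨ F)) ∨ ¬¬T))
  [4] (((¬x1 ∧ ¬x2) ∧ (¬x2 ∨ ¬x0)) ∨ ¬x2) ∨ ((T ∨ ((x2 ∧ x1) ∨ T)) ∨ ((¬F ∧ (x2 ∨ F)) ∨ ¬¬T))
  [5] (((¬x1 ∧ ¬x2) ∧ (¬x2 ∨ ¬x0)) ∨ ¬x2) ∨ (T ∨ ((¬F ∧ (x2 ∨ F)) ∨ ¬¬T))
  [6] (((¬x1 ∧ ¬x2) ∧ (¬x2 ∨ ¬x0)) ∨ ¬x2) ∨ T
  [7] T

Answer: YES — reaches normal form T in 7 ≤ 8 steps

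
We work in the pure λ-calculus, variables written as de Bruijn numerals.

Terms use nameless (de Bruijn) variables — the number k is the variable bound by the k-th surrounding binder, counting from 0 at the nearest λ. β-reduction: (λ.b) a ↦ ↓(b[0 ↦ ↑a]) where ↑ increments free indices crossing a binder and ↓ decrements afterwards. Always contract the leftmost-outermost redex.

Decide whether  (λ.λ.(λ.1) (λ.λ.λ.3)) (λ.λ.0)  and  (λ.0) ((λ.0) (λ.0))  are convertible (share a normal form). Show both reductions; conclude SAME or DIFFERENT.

Term A:
  start: (λ.λ.(λ.1) (λ.λ.λ.3)) (λ.λ.0)
  [1] λ.(λ.1) (λ.λ.λ.3)
  [2] λ.0

Term B:
  start: (λ.0) ((λ.0) (λ.0))
  [1] (λ.0) (λ.0)
  [2] λ.0

Answer: SAME — A ⇓ λ.0, B ⇓ λ.0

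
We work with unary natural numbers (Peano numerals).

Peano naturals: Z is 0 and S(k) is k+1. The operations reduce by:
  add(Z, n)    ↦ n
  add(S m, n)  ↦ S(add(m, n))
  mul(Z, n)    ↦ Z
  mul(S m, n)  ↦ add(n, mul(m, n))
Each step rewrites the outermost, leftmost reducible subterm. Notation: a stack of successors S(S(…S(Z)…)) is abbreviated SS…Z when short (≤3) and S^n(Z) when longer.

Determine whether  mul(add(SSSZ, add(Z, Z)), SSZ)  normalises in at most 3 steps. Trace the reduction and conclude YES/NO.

  start: mul(add(SSSZ, add(Z, Z)), SSZ)
  step 1: mul(S(add(SSZ, add(Z, Z))), SSZ)
  step 2: add(SSZ, mul(add(SSZ, add(Z, Z)), SSZ))
  step 3: S(add(SZ, mul(add(SSZ, add(Z, Z)), SSZ)))

Answer: NO — after 3 steps the term is S(add(SZ, mul(add(SSZ, add(Z, Z)), SSZ))), not yet normal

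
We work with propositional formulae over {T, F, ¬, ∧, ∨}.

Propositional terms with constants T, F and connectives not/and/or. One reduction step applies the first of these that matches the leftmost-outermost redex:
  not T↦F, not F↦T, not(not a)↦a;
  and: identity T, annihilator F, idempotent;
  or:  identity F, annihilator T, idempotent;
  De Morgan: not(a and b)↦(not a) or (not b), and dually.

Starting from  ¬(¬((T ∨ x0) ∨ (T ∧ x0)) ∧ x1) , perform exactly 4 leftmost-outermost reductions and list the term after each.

  start: ¬(¬((T ∨ x0) ∨ (T ∧ x0)) ∧ x1)
  →1  ¬¬((T ∨ x0) ∨ (T ∧ x0)) ∨ ¬x1
  →2  ((T ∨ x0) ∨ (T ∧ x0)) ∨ ¬x1
  →3  (T ∨ (T ∧ x0)) ∨ ¬x1
  →4  T ∨ ¬x1

Answer: after 4 steps: T ∨ ¬x1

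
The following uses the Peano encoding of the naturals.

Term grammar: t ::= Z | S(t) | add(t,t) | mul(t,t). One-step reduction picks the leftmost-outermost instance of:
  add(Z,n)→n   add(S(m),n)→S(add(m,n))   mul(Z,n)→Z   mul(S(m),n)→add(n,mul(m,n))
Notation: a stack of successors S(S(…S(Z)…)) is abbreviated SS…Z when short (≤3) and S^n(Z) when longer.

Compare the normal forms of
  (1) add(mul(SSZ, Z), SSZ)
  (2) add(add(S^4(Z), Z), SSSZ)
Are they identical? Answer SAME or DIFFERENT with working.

Answer: DIFFERENT — A ⇓ SSZ, B ⇓ S^7(Z)

Reduction:
Term A:
  start: add(mul(SSZ, Z), SSZ)
  [1] add(add(Z, mul(SZ, Z)), SSZ)
  [2] add(mul(SZ, Z), SSZ)
  [3] add(add(Z, mul(Z, Z)), SSZ)
  [4] add(mul(Z, Z), SSZ)
  [5] add(Z, SSZ)
  [6] SSZ

Term B:
  start: add(add(S^4(Z), Z), SSSZ)
  [1] add(S(add(SSSZ, Z)), SSSZ)
  [2] S(add(add(SSSZ, Z), SSSZ))
  [3] S(add(S(add(SSZ, Z)), SSSZ))
  [4] S(S(add(add(SSZ, Z), SSSZ)))
  [5] S(S(add(S(add(SZ, Z)), SSSZ)))
  [6] S(S(S(add(add(SZ, Z), SSSZ))))
  [7] S(S(S(add(S(add(Z, Z)), SSSZ))))
  [8] S(S(S(S(add(add(Z, Z), SSSZ)))))
  [9] S(S(S(S(add(Z, SSSZ)))))
  [10] S^7(Z)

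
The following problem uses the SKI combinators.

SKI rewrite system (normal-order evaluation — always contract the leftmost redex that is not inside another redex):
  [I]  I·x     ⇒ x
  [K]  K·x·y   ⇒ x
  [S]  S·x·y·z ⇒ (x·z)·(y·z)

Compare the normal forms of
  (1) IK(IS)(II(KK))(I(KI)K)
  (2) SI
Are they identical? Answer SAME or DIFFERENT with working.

Term A:
  start: IK(IS)(II(KK))(I(KI)K)
  step 1: K(IS)(II(KK))(I(KI)K)
  step 2: IS(I(KI)K)
  step 3: S(I(KI)K)
  step 4: S(KIK)
  step 5: SI

Term B:
  start: SI

Answer: SAME — A ⇓ SI, B ⇓ SI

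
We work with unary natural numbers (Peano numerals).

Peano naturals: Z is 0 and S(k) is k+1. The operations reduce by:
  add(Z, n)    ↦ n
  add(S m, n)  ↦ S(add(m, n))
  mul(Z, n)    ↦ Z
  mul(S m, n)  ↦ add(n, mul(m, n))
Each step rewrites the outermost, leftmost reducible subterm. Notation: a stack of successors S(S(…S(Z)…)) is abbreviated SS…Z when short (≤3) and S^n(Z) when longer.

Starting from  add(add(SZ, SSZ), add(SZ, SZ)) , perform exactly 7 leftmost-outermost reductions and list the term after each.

Answer: after 7 steps: S(S(S(S(add(Z, SZ)))))

Reduction:
  start: add(add(SZ, SSZ), add(SZ, SZ))
  [1] add(S(add(Z, SSZ)), add(SZ, SZ))
  [2] S(add(add(Z, SSZ), add(SZ, SZ)))
  [3] S(add(SSZ, add(SZ, SZ)))
  [4] S(S(add(SZ, add(SZ, SZ))))
  [5] S(S(S(add(Z, add(SZ, SZ)))))
  [6] S(S(S(add(SZ, SZ))))
  [7] S(S(S(S(add(Z, SZ)))))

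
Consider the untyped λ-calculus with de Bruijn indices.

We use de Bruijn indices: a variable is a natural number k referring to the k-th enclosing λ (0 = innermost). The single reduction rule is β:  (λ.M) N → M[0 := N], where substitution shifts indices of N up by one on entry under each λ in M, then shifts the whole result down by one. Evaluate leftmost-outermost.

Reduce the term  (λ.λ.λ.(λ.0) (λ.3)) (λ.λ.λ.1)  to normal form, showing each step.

Answer: normal form = λ.λ.λ.λ.λ.λ.1  (in 2 steps)

Derivation:
  start: (λ.λ.λ.(λ.0) (λ.3)) (λ.λ.λ.1)
  →1  λ.λ.(λ.0) (λ.λ.λ.λ.1)
  →2  λ.λ.λ.λ.λ.λ.1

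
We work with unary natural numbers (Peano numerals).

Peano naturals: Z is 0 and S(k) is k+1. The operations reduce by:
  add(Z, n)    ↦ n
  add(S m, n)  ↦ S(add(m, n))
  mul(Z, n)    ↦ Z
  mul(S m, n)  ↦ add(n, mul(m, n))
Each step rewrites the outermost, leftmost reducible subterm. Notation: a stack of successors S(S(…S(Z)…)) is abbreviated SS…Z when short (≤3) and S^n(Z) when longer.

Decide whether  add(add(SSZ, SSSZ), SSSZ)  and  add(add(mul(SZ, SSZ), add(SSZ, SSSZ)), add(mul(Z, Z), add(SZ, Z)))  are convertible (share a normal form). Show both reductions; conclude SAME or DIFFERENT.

Answer: SAME — A ⇓ S^8(Z), B ⇓ S^8(Z)

Working:
Term A:
  start: add(add(SSZ, SSSZ), SSSZ)
  [1] add(S(add(SZ, SSSZ)), SSSZ)
  [2] S(add(add(SZ, SSSZ), SSSZ))
  [3] S(add(S(add(Z, SSSZ)), SSSZ))
  [4] S(S(add(add(Z, SSSZ), SSSZ)))
  [5] S(S(add(SSSZ, SSSZ)))
  [6] S(S(S(add(SSZ, SSSZ))))
  [7] S(S(S(S(add(SZ, SSSZ)))))
  [8] S(S(S(S(S(add(Z, SSSZ))))))
  [9] S^8(Z)

Term B:
  start: add(add(mul(SZ, SSZ), add(SSZ, SSSZ)), add(mul(Z, Z), add(SZ, Z)))
  [1] add(add(add(SSZ, mul(Z, SSZ)), add(SSZ, SSSZ)), add(mul(Z, Z), add(SZ, Z)))
  [2] add(add(S(add(SZ, mul(Z, SSZ))), add(SSZ, SSSZ)), add(mul(Z, Z), add(SZ, Z)))
  [3] add(S(add(add(SZ, mul(Z, SSZ)), add(SSZ, SSSZ))), add(mul(Z, Z), add(SZ, Z)))
  [4] S(add(add(add(SZ, mul(Z, SSZ)), add(SSZ, SSSZ)), add(mul(Z, Z), add(SZ, Z))))
  [5] S(add(add(S(add(Z, mul(Z, SSZ))), add(SSZ, SSSZ)), add(mul(Z, Z), add(SZ, Z))))
  [6] S(add(S(add(add(Z, mul(Z, SSZ)), add(SSZ, SSSZ))), add(mul(Z, Z), add(SZ, Z))))
  [7] S(S(add(add(add(Z, mul(Z, SSZ)), add(SSZ, SSSZ)), add(mul(Z, Z), add(SZ, Z)))))
  [8] S(S(add(add(mul(Z, SSZ), add(SSZ, SSSZ)), add(mul(Z, Z), add(SZ, Z)))))
  [9] S(S(add(add(Z, add(SSZ, SSSZ)), add(mul(Z, Z), add(SZ, Z)))))
  [10] S(S(add(add(SSZ, SSSZ), add(mul(Z, Z), add(SZ, Z)))))
  [11] S(S(add(S(add(SZ, SSSZ)), add(mul(Z, Z), add(SZ, Z)))))
  [12] S(S(S(add(add(SZ, SSSZ), add(mul(Z, Z), add(SZ, Z))))))
  [13] S(S(S(add(S(add(Z, SSSZ)), add(mul(Z, Z), add(SZ, Z))))))
  [14] S(S(S(S(add(add(Z, SSSZ), add(mul(Z, Z), add(SZ, Z)))))))
  [15] S(S(S(S(add(SSSZ, add(mul(Z, Z), add(SZ, Z)))))))
  [16] S(S(S(S(S(add(SSZ, add(mul(Z, Z), add(SZ, Z))))))))
  [17] S(S(S(S(S(S(add(SZ, add(mul(Z, Z), add(SZ, Z)))))))))
  [18] S(S(S(S(S(S(S(add(Z, add(mul(Z, Z), add(SZ, Z))))))))))
  [19] S(S(S(S(S(S(S(add(mul(Z, Z), add(SZ, Z)))))))))
  [20] S(S(S(S(S(S(S(add(Z, add(SZ, Z)))))))))
  [21] S(S(S(S(S(S(S(add(SZ, Z))))))))
  [22] S(S(S(S(S(S(S(S(add(Z, Z)))))))))
  [23] S^8(Z)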